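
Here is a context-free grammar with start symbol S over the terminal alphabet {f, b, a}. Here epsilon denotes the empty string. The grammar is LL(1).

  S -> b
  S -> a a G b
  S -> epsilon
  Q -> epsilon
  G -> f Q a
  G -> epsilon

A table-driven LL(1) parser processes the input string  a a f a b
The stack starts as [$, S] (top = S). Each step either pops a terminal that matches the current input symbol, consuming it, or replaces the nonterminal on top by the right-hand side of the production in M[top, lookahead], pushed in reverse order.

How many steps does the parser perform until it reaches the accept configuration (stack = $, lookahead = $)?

8

     Stack      Input        Action
  1  $ S        a a f a b $  expand S -> a a G b
  2  $ b G a a  a a f a b $  match a
  3  $ b G a    a f a b $    match a
  4  $ b G      f a b $      expand G -> f Q a
  5  $ b a Q f  f a b $      match f
  6  $ b a Q    a b $        expand Q -> epsilon
  7  $ b a      a b $        match a
  8  $ b        b $          match b
Accept reached after 8 steps.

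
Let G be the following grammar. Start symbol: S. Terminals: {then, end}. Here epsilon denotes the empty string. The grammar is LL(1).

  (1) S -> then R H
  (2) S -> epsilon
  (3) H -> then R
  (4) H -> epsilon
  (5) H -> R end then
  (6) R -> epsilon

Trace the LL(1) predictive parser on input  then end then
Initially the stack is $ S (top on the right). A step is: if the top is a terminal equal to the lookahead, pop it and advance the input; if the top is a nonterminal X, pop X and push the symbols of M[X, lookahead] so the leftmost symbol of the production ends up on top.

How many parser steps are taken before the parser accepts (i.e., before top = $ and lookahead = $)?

step 1: stack=$ S  input=then end then $  — expand S -> then R H
step 2: stack=$ H R then  input=then end then $  — match then
step 3: stack=$ H R  input=end then $  — expand R -> epsilon
step 4: stack=$ H  input=end then $  — expand H -> R end then
step 5: stack=$ then end R  input=end then $  — expand R -> epsilon
step 6: stack=$ then end  input=end then $  — match end
step 7: stack=$ then  input=then $  — match then
Accept reached after 7 steps.

7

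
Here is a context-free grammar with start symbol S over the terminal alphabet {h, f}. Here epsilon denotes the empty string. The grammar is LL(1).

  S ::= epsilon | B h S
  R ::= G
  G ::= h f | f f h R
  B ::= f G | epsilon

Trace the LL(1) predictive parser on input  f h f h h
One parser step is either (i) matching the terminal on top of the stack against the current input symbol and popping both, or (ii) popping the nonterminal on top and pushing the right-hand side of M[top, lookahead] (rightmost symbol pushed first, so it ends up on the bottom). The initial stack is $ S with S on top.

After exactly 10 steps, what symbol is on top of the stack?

      Stack      Input        Action
   1  $ S        f h f h h $  expand S ::= B h S
   2  $ S h B    f h f h h $  expand B ::= f G
   3  $ S h G f  f h f h h $  match f
   4  $ S h G    h f h h $    expand G ::= h f
   5  $ S h f h  h f h h $    match h
   6  $ S h f    f h h $      match f
   7  $ S h      h h $        match h
   8  $ S        h $          expand S ::= B h S
   9  $ S h B    h $          expand B ::= epsilon
  10  $ S h      h $          match h
Stack after step 10: $ S (top = S).

S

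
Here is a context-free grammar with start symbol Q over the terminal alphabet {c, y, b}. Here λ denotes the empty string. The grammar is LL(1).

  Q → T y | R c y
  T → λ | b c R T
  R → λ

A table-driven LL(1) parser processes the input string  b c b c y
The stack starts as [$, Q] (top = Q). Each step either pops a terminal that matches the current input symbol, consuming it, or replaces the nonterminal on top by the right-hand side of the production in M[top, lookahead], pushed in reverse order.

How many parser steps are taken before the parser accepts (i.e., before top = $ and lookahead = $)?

step 1: stack=$ Q  input=b c b c y $  — expand Q → T y
step 2: stack=$ y T  input=b c b c y $  — expand T → b c R T
step 3: stack=$ y T R c b  input=b c b c y $  — match b
step 4: stack=$ y T R c  input=c b c y $  — match c
step 5: stack=$ y T R  input=b c y $  — expand R → λ
step 6: stack=$ y T  input=b c y $  — expand T → b c R T
step 7: stack=$ y T R c b  input=b c y $  — match b
step 8: stack=$ y T R c  input=c y $  — match c
step 9: stack=$ y T R  input=y $  — expand R → λ
step 10: stack=$ y T  input=y $  — expand T → λ
step 11: stack=$ y  input=y $  — match y
Accept reached after 11 steps.

11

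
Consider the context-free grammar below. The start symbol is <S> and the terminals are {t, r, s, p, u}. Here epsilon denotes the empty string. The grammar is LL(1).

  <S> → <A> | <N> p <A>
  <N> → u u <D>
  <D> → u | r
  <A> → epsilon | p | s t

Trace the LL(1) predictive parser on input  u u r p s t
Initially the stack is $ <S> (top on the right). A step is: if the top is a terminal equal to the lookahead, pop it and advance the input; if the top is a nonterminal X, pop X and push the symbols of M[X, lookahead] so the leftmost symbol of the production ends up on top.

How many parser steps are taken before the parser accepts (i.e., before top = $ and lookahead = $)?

step 1: stack=$ <S>  input=u u r p s t $  — expand <S> → <N> p <A>
step 2: stack=$ <A> p <N>  input=u u r p s t $  — expand <N> → u u <D>
step 3: stack=$ <A> p <D> u u  input=u u r p s t $  — match u
step 4: stack=$ <A> p <D> u  input=u r p s t $  — match u
step 5: stack=$ <A> p <D>  input=r p s t $  — expand <D> → r
step 6: stack=$ <A> p r  input=r p s t $  — match r
step 7: stack=$ <A> p  input=p s t $  — match p
step 8: stack=$ <A>  input=s t $  — expand <A> → s t
step 9: stack=$ t s  input=s t $  — match s
step 10: stack=$ t  input=t $  — match t
Accept reached after 10 steps.

10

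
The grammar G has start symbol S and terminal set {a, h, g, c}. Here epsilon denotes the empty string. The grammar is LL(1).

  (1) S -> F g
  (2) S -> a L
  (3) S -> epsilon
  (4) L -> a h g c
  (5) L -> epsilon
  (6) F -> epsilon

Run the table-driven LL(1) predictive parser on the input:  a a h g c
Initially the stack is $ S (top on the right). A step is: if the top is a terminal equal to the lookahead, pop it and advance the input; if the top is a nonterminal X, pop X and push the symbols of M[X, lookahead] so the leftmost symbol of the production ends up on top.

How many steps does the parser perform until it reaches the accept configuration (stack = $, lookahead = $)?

     Stack      Input        Action
  1  $ S        a a h g c $  expand S -> a L
  2  $ L a      a a h g c $  match a
  3  $ L        a h g c $    expand L -> a h g c
  4  $ c g h a  a h g c $    match a
  5  $ c g h    h g c $      match h
  6  $ c g      g c $        match g
  7  $ c        c $          match c
Accept reached after 7 steps.

7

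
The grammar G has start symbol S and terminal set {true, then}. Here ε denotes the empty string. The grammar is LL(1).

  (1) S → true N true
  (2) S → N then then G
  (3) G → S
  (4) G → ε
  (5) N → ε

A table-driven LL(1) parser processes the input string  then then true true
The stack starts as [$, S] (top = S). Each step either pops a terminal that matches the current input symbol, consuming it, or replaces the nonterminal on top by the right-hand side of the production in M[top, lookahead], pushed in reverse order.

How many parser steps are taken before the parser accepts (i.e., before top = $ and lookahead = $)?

     Stack            Input                  Action
  1  $ S              then then true true $  expand S → N then then G
  2  $ G then then N  then then true true $  expand N → ε
  3  $ G then then    then then true true $  match then
  4  $ G then         then true true $       match then
  5  $ G              true true $            expand G → S
  6  $ S              true true $            expand S → true N true
  7  $ true N true    true true $            match true
  8  $ true N         true $                 expand N → ε
  9  $ true           true $                 match true
Accept reached after 9 steps.

9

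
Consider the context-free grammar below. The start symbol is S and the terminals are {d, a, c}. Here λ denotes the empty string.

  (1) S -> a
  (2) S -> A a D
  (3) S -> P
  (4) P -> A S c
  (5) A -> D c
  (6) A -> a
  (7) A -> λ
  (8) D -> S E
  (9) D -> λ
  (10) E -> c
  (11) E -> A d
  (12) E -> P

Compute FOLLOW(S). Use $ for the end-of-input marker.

FIRST(S) = {a, c}  (via A a D, P)
FIRST(D) = {λ, a, c}  (via S E)
FIRST(A) = {λ, a, c}  (via D c)
FIRST(P) = {a, c}  (via A S c)
FIRST(E) = {a, c, d}  (via A d, P)
FOLLOW(S) includes $ since S is the start symbol.
FOLLOW(S): in P->A S c, S is followed by c with FIRST {c}; in D->S E, S is followed by E with FIRST {a, c, d}. Thus FOLLOW(S) = {$, a, c, d}.
FOLLOW(A): in S->A a D, A is followed by a D with FIRST {a}; in P->A S c, A is followed by S c with FIRST {a, c}; in E->A d, A is followed by d with FIRST {d}. Thus FOLLOW(A) = {a, c, d}.
FOLLOW(D): in S->A a D, the suffix after D is empty, so FOLLOW(D) ⊇ FOLLOW(S) = {$, a, c, d}; in A->D c, D is followed by c with FIRST {c}. Thus FOLLOW(D) = {$, a, c, d}.
FOLLOW(E): in D->S E, the suffix after E is empty, so FOLLOW(E) ⊇ FOLLOW(D) = {$, a, c, d}. Thus FOLLOW(E) = {$, a, c, d}.
FOLLOW(P): in S->P, the suffix after P is empty, so FOLLOW(P) ⊇ FOLLOW(S) = {$, a, c, d}; in E->P, the suffix after P is empty, so FOLLOW(P) ⊇ FOLLOW(E) = {$, a, c, d}. Thus FOLLOW(P) = {$, a, c, d}.

{$, a, c, d}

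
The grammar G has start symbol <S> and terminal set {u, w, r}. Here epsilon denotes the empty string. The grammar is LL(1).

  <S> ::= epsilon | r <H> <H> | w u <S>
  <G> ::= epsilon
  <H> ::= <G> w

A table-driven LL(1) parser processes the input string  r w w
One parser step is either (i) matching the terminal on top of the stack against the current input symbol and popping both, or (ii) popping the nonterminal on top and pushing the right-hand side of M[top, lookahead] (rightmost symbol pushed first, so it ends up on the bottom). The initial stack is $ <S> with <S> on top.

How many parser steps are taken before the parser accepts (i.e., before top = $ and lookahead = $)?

8

step 1: stack=$ <S>  input=r w w $  — expand <S> ::= r <H> <H>
step 2: stack=$ <H> <H> r  input=r w w $  — match r
step 3: stack=$ <H> <H>  input=w w $  — expand <H> ::= <G> w
step 4: stack=$ <H> w <G>  input=w w $  — expand <G> ::= epsilon
step 5: stack=$ <H> w  input=w w $  — match w
step 6: stack=$ <H>  input=w $  — expand <H> ::= <G> w
step 7: stack=$ w <G>  input=w $  — expand <G> ::= epsilon
step 8: stack=$ w  input=w $  — match w
Accept reached after 8 steps.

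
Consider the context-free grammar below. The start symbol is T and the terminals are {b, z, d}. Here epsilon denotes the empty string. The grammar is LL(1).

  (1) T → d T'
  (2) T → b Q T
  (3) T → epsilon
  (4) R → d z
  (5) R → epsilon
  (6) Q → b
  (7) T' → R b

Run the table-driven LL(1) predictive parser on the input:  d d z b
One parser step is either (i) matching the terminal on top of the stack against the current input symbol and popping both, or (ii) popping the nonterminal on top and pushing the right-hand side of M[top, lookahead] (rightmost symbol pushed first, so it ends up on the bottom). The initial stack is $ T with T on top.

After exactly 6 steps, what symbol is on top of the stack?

     Stack    Input      Action
  1  $ T      d d z b $  expand T → d T'
  2  $ T' d   d d z b $  match d
  3  $ T'     d z b $    expand T' → R b
  4  $ b R    d z b $    expand R → d z
  5  $ b z d  d z b $    match d
  6  $ b z    z b $      match z
Stack after step 6: $ b (top = b).

b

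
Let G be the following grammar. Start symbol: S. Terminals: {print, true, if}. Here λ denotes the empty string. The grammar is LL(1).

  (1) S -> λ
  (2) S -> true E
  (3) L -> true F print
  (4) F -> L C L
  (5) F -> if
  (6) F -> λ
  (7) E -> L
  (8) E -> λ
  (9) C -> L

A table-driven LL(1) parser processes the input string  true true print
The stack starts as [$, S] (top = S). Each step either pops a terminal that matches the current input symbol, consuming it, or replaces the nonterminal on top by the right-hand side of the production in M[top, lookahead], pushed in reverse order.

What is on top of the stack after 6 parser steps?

step 1: stack=$ S  input=true true print $  — expand S -> true E
step 2: stack=$ E true  input=true true print $  — match true
step 3: stack=$ E  input=true print $  — expand E -> L
step 4: stack=$ L  input=true print $  — expand L -> true F print
step 5: stack=$ print F true  input=true print $  — match true
step 6: stack=$ print F  input=print $  — expand F -> λ
Stack after step 6: $ print (top = print).

print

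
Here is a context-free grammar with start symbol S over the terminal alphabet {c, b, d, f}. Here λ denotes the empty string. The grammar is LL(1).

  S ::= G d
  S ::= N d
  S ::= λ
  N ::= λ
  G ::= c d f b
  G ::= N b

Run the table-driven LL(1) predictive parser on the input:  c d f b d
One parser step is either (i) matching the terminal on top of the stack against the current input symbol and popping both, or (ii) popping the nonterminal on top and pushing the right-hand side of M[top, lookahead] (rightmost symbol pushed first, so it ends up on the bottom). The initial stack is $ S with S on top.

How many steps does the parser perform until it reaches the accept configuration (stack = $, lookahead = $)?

     Stack        Input        Action
  1  $ S          c d f b d $  expand S ::= G d
  2  $ d G        c d f b d $  expand G ::= c d f b
  3  $ d b f d c  c d f b d $  match c
  4  $ d b f d    d f b d $    match d
  5  $ d b f      f b d $      match f
  6  $ d b        b d $        match b
  7  $ d          d $          match d
Accept reached after 7 steps.

7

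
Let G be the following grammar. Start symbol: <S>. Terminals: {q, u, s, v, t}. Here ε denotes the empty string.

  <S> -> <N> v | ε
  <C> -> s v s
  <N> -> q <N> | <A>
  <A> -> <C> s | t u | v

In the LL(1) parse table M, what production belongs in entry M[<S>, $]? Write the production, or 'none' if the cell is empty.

FIRST(<C>): from <C>->s v s we get {s}. So FIRST(<C>) = {s}.
FIRST(<A>): from <A>-><C> s we get {s}; from <A>->t u we get {t}; from <A>->v we get {v}. So FIRST(<A>) = {s, t, v}.
FIRST(<N>): from <N>->q <N> we get {q}; from <N>-><A> we get {s, t, v}. So FIRST(<N>) = {q, s, t, v}.
FIRST(<S>): from <S>-><N> v we get {q, s, t, v}; from <S>->ε we get {ε}. So FIRST(<S>) = {ε, q, s, t, v}.
FOLLOW(<S>) includes $ since <S> is the start symbol.
FOLLOW(<S>): <S> appears on no right-hand side. Thus FOLLOW(<S>) = {$}.
For <S> -> <N> v: FIRST(<N> v) = {q, s, t, v}, so it goes in M[<S>, t] for t ∈ {q, s, t, v}.
For <S> -> ε: FIRST(ε) = {ε}, so it goes in M[<S>, t] for t ∈ {}; since ε ∈ FIRST, also for every t ∈ FOLLOW(<S>) = {$}.

<S> -> ε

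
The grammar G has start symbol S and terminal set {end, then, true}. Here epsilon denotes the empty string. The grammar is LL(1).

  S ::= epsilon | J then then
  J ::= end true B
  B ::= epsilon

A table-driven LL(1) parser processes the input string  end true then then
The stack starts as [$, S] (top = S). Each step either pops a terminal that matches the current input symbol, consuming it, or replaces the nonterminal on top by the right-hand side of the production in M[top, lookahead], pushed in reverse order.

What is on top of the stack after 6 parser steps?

then

step 1: stack=$ S  input=end true then then $  — expand S ::= J then then
step 2: stack=$ then then J  input=end true then then $  — expand J ::= end true B
step 3: stack=$ then then B true end  input=end true then then $  — match end
step 4: stack=$ then then B true  input=true then then $  — match true
step 5: stack=$ then then B  input=then then $  — expand B ::= epsilon
step 6: stack=$ then then  input=then then $  — match then
Stack after step 6: $ then (top = then).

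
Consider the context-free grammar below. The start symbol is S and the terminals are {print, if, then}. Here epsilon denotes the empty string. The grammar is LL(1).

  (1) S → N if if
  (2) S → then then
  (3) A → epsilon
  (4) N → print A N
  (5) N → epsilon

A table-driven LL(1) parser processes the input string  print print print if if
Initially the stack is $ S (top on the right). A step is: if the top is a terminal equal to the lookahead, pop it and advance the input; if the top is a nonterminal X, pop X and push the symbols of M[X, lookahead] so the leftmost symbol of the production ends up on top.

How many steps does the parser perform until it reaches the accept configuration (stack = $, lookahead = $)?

13

      Stack              Input                      Action
   1  $ S                print print print if if $  expand S → N if if
   2  $ if if N          print print print if if $  expand N → print A N
   3  $ if if N A print  print print print if if $  match print
   4  $ if if N A        print print if if $        expand A → epsilon
   5  $ if if N          print print if if $        expand N → print A N
   6  $ if if N A print  print print if if $        match print
   7  $ if if N A        print if if $              expand A → epsilon
   8  $ if if N          print if if $              expand N → print A N
   9  $ if if N A print  print if if $              match print
  10  $ if if N A        if if $                    expand A → epsilon
  11  $ if if N          if if $                    expand N → epsilon
  12  $ if if            if if $                    match if
  13  $ if               if $                       match if
Accept reached after 13 steps.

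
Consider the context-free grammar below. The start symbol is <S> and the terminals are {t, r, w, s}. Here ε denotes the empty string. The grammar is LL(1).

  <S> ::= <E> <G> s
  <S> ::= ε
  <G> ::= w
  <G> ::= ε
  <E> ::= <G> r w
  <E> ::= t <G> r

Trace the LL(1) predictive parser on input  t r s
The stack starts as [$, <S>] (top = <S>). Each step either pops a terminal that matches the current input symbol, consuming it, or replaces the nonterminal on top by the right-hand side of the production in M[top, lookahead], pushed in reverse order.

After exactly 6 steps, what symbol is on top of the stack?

s

step 1: stack=$ <S>  input=t r s $  — expand <S> ::= <E> <G> s
step 2: stack=$ s <G> <E>  input=t r s $  — expand <E> ::= t <G> r
step 3: stack=$ s <G> r <G> t  input=t r s $  — match t
step 4: stack=$ s <G> r <G>  input=r s $  — expand <G> ::= ε
step 5: stack=$ s <G> r  input=r s $  — match r
step 6: stack=$ s <G>  input=s $  — expand <G> ::= ε
Stack after step 6: $ s (top = s).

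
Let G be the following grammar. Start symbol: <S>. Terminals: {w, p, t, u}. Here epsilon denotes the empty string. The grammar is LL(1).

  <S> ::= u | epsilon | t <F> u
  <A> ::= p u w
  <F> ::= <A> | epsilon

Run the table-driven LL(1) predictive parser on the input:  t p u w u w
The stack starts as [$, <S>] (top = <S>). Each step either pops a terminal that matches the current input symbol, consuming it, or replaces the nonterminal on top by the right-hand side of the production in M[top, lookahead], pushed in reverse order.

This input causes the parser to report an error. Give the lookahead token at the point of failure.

w

     Stack      Input          Action
  1  $ <S>      t p u w u w $  expand <S> ::= t <F> u
  2  $ u <F> t  t p u w u w $  match t
  3  $ u <F>    p u w u w $    expand <F> ::= <A>
  4  $ u <A>    p u w u w $    expand <A> ::= p u w
  5  $ u w u p  p u w u w $    match p
  6  $ u w u    u w u w $      match u
  7  $ u w      w u w $        match w
  8  $ u        u w $          match u
  9  $          w $            error: stack empty but input remains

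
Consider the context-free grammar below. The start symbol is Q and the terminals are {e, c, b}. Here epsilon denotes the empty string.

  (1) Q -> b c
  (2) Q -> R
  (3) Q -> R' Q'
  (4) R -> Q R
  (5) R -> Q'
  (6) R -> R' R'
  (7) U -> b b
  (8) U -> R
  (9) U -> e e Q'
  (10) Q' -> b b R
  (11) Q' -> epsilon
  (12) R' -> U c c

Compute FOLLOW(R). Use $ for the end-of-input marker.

{$, b, c, e}

FIRST(Q') = {epsilon, b}
FIRST(Q) = {epsilon, b, c, e}  (via R, R' Q')
FIRST(R) = {epsilon, b, c, e}  (via Q R, Q', R' R')
FIRST(U) = {epsilon, b, c, e}  (via R)
FIRST(R') = {b, c, e}  (via U c c)
FOLLOW(Q) includes $ since Q is the start symbol.
FOLLOW(U): in R'->U c c, U is followed by c c with FIRST {c}. Thus FOLLOW(U) = {c}.
FOLLOW(Q): in R->Q R, Q is followed by R with FIRST {epsilon, b, c, e}; in R->Q R, the suffix after Q is nullable, so FOLLOW(Q) ⊇ FOLLOW(R) = {$, b, c, e}. Thus FOLLOW(Q) = {$, b, c, e}.
FOLLOW(R): in Q->R, the suffix after R is empty, so FOLLOW(R) ⊇ FOLLOW(Q) = {$, b, c, e}; in R->Q R, the suffix after R is empty (adds nothing new); in U->R, the suffix after R is empty, so FOLLOW(R) ⊇ FOLLOW(U) = {c}; in Q'->b b R, the suffix after R is empty, so FOLLOW(R) ⊇ FOLLOW(Q') = {$, b, c, e}. Thus FOLLOW(R) = {$, b, c, e}.
FOLLOW(Q'): in Q->R' Q', the suffix after Q' is empty, so FOLLOW(Q') ⊇ FOLLOW(Q) = {$, b, c, e}; in R->Q', the suffix after Q' is empty, so FOLLOW(Q') ⊇ FOLLOW(R) = {$, b, c, e}; in U->e e Q', the suffix after Q' is empty, so FOLLOW(Q') ⊇ FOLLOW(U) = {c}. Thus FOLLOW(Q') = {$, b, c, e}.
FOLLOW(R'): in Q->R' Q', R' is followed by Q' with FIRST {epsilon, b}; in Q->R' Q', the suffix after R' is nullable, so FOLLOW(R') ⊇ FOLLOW(Q) = {$, b, c, e}; in R->R' R' (occurrence 1), R' is followed by R' with FIRST {b, c, e}; in R->R' R' (occurrence 2), the suffix after R' is empty, so FOLLOW(R') ⊇ FOLLOW(R) = {$, b, c, e}. Thus FOLLOW(R') = {$, b, c, e}.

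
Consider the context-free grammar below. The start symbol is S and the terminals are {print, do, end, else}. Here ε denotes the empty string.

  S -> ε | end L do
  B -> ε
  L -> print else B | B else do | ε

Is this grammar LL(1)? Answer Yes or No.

FIRST(S) = {ε, end}
FIRST(B) = {ε}
FIRST(L) = {ε, else, print}
FOLLOW(S) = {$}
FOLLOW(B) = {do, else}
FOLLOW(L) = {do}
Each cell of M receives at most one production.

Yes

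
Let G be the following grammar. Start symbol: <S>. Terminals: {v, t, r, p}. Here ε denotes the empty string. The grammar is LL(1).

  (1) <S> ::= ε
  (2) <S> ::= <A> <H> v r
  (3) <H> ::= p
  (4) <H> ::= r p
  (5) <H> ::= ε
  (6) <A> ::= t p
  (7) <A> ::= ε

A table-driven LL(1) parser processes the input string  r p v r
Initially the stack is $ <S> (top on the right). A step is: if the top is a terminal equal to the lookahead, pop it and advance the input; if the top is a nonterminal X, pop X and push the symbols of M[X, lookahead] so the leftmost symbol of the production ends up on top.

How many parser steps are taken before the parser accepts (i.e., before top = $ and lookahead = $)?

step 1: stack=$ <S>  input=r p v r $  — expand <S> ::= <A> <H> v r
step 2: stack=$ r v <H> <A>  input=r p v r $  — expand <A> ::= ε
step 3: stack=$ r v <H>  input=r p v r $  — expand <H> ::= r p
step 4: stack=$ r v p r  input=r p v r $  — match r
step 5: stack=$ r v p  input=p v r $  — match p
step 6: stack=$ r v  input=v r $  — match v
step 7: stack=$ r  input=r $  — match r
Accept reached after 7 steps.

7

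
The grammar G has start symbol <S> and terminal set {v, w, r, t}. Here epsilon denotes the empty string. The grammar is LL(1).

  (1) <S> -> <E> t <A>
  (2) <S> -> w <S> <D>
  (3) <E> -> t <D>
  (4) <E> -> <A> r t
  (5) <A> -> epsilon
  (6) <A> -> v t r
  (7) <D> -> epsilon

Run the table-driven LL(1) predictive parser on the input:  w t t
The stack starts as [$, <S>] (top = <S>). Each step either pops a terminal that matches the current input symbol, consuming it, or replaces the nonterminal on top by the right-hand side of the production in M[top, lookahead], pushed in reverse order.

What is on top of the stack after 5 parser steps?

     Stack              Input    Action
  1  $ <S>              w t t $  expand <S> -> w <S> <D>
  2  $ <D> <S> w        w t t $  match w
  3  $ <D> <S>          t t $    expand <S> -> <E> t <A>
  4  $ <D> <A> t <E>    t t $    expand <E> -> t <D>
  5  $ <D> <A> t <D> t  t t $    match t
Stack after step 5: $ <D> <A> t <D> (top = <D>).

<D>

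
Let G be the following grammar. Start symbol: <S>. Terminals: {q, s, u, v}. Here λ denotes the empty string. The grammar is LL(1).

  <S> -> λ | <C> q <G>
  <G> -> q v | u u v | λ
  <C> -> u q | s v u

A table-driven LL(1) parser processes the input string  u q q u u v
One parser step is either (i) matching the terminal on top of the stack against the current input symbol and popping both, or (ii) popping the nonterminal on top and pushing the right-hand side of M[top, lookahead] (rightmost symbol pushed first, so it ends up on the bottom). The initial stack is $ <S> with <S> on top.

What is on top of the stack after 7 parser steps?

u

     Stack        Input          Action
  1  $ <S>        u q q u u v $  expand <S> -> <C> q <G>
  2  $ <G> q <C>  u q q u u v $  expand <C> -> u q
  3  $ <G> q q u  u q q u u v $  match u
  4  $ <G> q q    q q u u v $    match q
  5  $ <G> q      q u u v $      match q
  6  $ <G>        u u v $        expand <G> -> u u v
  7  $ v u u      u u v $        match u
Stack after step 7: $ v u (top = u).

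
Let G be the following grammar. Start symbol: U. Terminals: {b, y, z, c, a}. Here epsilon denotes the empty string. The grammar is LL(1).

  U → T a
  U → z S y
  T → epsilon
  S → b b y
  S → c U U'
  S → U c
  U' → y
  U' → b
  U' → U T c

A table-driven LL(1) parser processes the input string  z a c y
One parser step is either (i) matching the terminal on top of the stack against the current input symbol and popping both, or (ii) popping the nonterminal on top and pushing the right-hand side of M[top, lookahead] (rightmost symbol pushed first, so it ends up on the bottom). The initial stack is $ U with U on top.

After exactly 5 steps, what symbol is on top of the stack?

a

     Stack      Input      Action
  1  $ U        z a c y $  expand U → z S y
  2  $ y S z    z a c y $  match z
  3  $ y S      a c y $    expand S → U c
  4  $ y c U    a c y $    expand U → T a
  5  $ y c a T  a c y $    expand T → epsilon
Stack after step 5: $ y c a (top = a).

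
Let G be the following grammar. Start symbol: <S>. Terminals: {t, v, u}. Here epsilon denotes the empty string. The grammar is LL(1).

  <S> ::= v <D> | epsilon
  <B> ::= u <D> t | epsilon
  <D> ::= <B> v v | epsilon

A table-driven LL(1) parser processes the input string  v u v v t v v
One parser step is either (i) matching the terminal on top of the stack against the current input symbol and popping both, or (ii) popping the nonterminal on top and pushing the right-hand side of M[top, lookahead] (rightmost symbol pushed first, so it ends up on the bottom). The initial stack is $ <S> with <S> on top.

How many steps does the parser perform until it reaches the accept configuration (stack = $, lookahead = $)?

12

      Stack            Input            Action
   1  $ <S>            v u v v t v v $  expand <S> ::= v <D>
   2  $ <D> v          v u v v t v v $  match v
   3  $ <D>            u v v t v v $    expand <D> ::= <B> v v
   4  $ v v <B>        u v v t v v $    expand <B> ::= u <D> t
   5  $ v v t <D> u    u v v t v v $    match u
   6  $ v v t <D>      v v t v v $      expand <D> ::= <B> v v
   7  $ v v t v v <B>  v v t v v $      expand <B> ::= epsilon
   8  $ v v t v v      v v t v v $      match v
   9  $ v v t v        v t v v $        match v
  10  $ v v t          t v v $          match t
  11  $ v v            v v $            match v
  12  $ v              v $              match v
Accept reached after 12 steps.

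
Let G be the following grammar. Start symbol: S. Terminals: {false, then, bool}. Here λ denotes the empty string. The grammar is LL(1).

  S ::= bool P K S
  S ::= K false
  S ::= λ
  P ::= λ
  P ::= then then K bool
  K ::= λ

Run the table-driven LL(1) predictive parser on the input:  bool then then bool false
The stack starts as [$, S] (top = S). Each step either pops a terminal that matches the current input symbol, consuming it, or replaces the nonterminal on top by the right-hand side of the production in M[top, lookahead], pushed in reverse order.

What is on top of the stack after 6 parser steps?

step 1: stack=$ S  input=bool then then bool false $  — expand S ::= bool P K S
step 2: stack=$ S K P bool  input=bool then then bool false $  — match bool
step 3: stack=$ S K P  input=then then bool false $  — expand P ::= then then K bool
step 4: stack=$ S K bool K then then  input=then then bool false $  — match then
step 5: stack=$ S K bool K then  input=then bool false $  — match then
step 6: stack=$ S K bool K  input=bool false $  — expand K ::= λ
Stack after step 6: $ S K bool (top = bool).

bool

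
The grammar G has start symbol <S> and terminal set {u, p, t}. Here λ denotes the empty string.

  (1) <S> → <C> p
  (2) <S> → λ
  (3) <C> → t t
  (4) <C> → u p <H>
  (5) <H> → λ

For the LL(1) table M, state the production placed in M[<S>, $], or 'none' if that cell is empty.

<S> → λ

FIRST(<C>) = {t, u}
FIRST(<H>) = {λ}
FIRST(<S>) = {λ, t, u}  (via <C> p)
FOLLOW(<S>) includes $ since <S> is the start symbol.
FOLLOW(<S>): <S> appears on no right-hand side. Thus FOLLOW(<S>) = {$}.
For <S> → <C> p: FIRST(<C> p) = {t, u}, so it goes in M[<S>, t] for t ∈ {t, u}.
For <S> → λ: FIRST(λ) = {λ}, so it goes in M[<S>, t] for t ∈ {}; since λ ∈ FIRST, also for every t ∈ FOLLOW(<S>) = {$}.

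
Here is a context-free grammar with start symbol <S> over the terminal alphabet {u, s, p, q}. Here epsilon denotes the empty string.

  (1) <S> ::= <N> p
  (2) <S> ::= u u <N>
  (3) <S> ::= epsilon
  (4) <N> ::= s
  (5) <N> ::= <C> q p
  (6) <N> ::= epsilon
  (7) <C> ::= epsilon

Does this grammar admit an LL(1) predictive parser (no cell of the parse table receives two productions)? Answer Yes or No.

Yes

FIRST(<S>) = {epsilon, p, q, s, u}
FIRST(<N>) = {epsilon, q, s}
FIRST(<C>) = {epsilon}
FOLLOW(<S>) = {$}
FOLLOW(<N>) = {$, p}
FOLLOW(<C>) = {q}
Each cell of M receives at most one production.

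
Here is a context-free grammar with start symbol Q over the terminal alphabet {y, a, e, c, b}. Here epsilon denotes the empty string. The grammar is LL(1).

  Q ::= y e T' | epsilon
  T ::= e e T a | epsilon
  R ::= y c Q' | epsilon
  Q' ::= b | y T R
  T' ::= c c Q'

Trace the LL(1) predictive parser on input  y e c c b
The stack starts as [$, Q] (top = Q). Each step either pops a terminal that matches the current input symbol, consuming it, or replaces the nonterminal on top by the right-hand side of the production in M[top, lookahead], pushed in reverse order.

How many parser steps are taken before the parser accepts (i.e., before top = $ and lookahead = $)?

     Stack     Input        Action
  1  $ Q       y e c c b $  expand Q ::= y e T'
  2  $ T' e y  y e c c b $  match y
  3  $ T' e    e c c b $    match e
  4  $ T'      c c b $      expand T' ::= c c Q'
  5  $ Q' c c  c c b $      match c
  6  $ Q' c    c b $        match c
  7  $ Q'      b $          expand Q' ::= b
  8  $ b       b $          match b
Accept reached after 8 steps.

8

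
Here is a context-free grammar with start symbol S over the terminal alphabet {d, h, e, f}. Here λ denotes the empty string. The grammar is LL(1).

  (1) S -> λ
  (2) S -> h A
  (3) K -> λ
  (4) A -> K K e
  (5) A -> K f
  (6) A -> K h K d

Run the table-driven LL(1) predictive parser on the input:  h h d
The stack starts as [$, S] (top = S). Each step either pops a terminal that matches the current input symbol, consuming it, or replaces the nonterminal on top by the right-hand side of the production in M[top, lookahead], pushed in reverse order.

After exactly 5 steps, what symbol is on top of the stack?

step 1: stack=$ S  input=h h d $  — expand S -> h A
step 2: stack=$ A h  input=h h d $  — match h
step 3: stack=$ A  input=h d $  — expand A -> K h K d
step 4: stack=$ d K h K  input=h d $  — expand K -> λ
step 5: stack=$ d K h  input=h d $  — match h
Stack after step 5: $ d K (top = K).

K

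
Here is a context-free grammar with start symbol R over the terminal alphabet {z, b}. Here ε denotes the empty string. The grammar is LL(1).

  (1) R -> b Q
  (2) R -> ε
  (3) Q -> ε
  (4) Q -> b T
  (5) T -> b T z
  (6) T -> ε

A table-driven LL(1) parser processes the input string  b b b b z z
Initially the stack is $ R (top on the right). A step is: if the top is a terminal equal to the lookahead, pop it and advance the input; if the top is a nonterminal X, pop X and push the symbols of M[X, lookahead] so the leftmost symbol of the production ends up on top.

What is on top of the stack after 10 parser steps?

z

step 1: stack=$ R  input=b b b b z z $  — expand R -> b Q
step 2: stack=$ Q b  input=b b b b z z $  — match b
step 3: stack=$ Q  input=b b b z z $  — expand Q -> b T
step 4: stack=$ T b  input=b b b z z $  — match b
step 5: stack=$ T  input=b b z z $  — expand T -> b T z
step 6: stack=$ z T b  input=b b z z $  — match b
step 7: stack=$ z T  input=b z z $  — expand T -> b T z
step 8: stack=$ z z T b  input=b z z $  — match b
step 9: stack=$ z z T  input=z z $  — expand T -> ε
step 10: stack=$ z z  input=z z $  — match z
Stack after step 10: $ z (top = z).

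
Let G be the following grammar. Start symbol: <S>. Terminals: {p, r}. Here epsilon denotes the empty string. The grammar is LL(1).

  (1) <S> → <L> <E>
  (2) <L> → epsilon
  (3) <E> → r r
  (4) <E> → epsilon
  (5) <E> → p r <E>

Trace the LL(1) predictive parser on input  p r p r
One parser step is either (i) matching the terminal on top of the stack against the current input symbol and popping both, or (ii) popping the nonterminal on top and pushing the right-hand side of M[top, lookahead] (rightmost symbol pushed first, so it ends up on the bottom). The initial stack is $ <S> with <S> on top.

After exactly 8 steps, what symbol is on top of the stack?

<E>

     Stack      Input      Action
  1  $ <S>      p r p r $  expand <S> → <L> <E>
  2  $ <E> <L>  p r p r $  expand <L> → epsilon
  3  $ <E>      p r p r $  expand <E> → p r <E>
  4  $ <E> r p  p r p r $  match p
  5  $ <E> r    r p r $    match r
  6  $ <E>      p r $      expand <E> → p r <E>
  7  $ <E> r p  p r $      match p
  8  $ <E> r    r $        match r
Stack after step 8: $ <E> (top = <E>).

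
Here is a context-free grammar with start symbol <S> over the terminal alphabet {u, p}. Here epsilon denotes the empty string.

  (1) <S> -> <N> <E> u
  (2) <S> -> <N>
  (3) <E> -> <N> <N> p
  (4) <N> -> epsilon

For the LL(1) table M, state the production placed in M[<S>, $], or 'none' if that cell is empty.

FIRST(<N>): from <N>->epsilon we get {epsilon}. So FIRST(<N>) = {epsilon}.
FIRST(<E>): from <E>-><N> <N> p we get {p}. So FIRST(<E>) = {p}.
FIRST(<S>): from <S>-><N> <E> u we get {p}; from <S>-><N> we get {epsilon}. So FIRST(<S>) = {epsilon, p}.
FOLLOW(<S>) includes $ since <S> is the start symbol.
FOLLOW(<S>): <S> appears on no right-hand side. Thus FOLLOW(<S>) = {$}.
For <S> -> <N> <E> u: FIRST(<N> <E> u) = {p}, so it goes in M[<S>, t] for t ∈ {p}.
For <S> -> <N>: FIRST(<N>) = {epsilon}, so it goes in M[<S>, t] for t ∈ {}; since epsilon ∈ FIRST, also for every t ∈ FOLLOW(<S>) = {$}.

<S> -> <N>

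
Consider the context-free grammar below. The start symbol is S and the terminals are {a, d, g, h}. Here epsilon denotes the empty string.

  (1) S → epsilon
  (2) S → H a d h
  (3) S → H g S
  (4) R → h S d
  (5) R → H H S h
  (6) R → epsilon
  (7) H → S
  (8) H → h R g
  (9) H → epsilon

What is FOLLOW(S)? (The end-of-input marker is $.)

{$, a, d, g, h}

FIRST(S) = {epsilon, a, g, h}  (via H a d h, H g S)
FIRST(H) = {epsilon, a, g, h}  (via S)
FIRST(R) = {epsilon, a, g, h}  (via H H S h)
FOLLOW(S) includes $ since S is the start symbol.
FOLLOW(R): in H→h R g, R is followed by g with FIRST {g}. Thus FOLLOW(R) = {g}.
FOLLOW(H): in S→H a d h, H is followed by a d h with FIRST {a}; in S→H g S, H is followed by g S with FIRST {g}; in R→H H S h (occurrence 1), H is followed by H S h with FIRST {a, g, h}; in R→H H S h (occurrence 2), H is followed by S h with FIRST {a, g, h}. Thus FOLLOW(H) = {a, g, h}.
FOLLOW(S): in S→H g S, the suffix after S is empty (adds nothing new); in R→h S d, S is followed by d with FIRST {d}; in R→H H S h, S is followed by h with FIRST {h}; in H→S, the suffix after S is empty, so FOLLOW(S) ⊇ FOLLOW(H) = {a, g, h}. Thus FOLLOW(S) = {$, a, d, g, h}.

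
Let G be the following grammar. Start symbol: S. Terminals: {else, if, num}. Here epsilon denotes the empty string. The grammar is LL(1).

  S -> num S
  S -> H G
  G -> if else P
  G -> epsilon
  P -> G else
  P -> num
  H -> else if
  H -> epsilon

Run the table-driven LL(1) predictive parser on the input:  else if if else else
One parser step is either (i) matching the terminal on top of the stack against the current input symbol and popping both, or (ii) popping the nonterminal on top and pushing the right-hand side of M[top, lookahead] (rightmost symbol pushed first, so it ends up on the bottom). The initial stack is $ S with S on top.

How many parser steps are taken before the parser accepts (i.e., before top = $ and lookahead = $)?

10

step 1: stack=$ S  input=else if if else else $  — expand S -> H G
step 2: stack=$ G H  input=else if if else else $  — expand H -> else if
step 3: stack=$ G if else  input=else if if else else $  — match else
step 4: stack=$ G if  input=if if else else $  — match if
step 5: stack=$ G  input=if else else $  — expand G -> if else P
step 6: stack=$ P else if  input=if else else $  — match if
step 7: stack=$ P else  input=else else $  — match else
step 8: stack=$ P  input=else $  — expand P -> G else
step 9: stack=$ else G  input=else $  — expand G -> epsilon
step 10: stack=$ else  input=else $  — match else
Accept reached after 10 steps.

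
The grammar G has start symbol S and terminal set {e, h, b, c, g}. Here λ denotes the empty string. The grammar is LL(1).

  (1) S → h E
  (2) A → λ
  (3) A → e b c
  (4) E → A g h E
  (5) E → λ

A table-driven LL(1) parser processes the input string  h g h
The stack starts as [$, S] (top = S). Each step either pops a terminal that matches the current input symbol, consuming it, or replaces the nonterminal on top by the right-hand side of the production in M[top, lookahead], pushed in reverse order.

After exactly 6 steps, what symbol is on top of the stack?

E

     Stack      Input    Action
  1  $ S        h g h $  expand S → h E
  2  $ E h      h g h $  match h
  3  $ E        g h $    expand E → A g h E
  4  $ E h g A  g h $    expand A → λ
  5  $ E h g    g h $    match g
  6  $ E h      h $      match h
Stack after step 6: $ E (top = E).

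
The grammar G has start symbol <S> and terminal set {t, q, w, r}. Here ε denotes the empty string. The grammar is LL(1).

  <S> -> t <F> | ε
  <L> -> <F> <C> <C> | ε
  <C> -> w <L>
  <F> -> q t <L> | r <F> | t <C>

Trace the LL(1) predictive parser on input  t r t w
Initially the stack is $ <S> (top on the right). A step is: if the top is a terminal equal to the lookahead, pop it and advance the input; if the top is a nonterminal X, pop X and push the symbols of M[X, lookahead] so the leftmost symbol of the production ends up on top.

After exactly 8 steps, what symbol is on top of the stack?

<L>

step 1: stack=$ <S>  input=t r t w $  — expand <S> -> t <F>
step 2: stack=$ <F> t  input=t r t w $  — match t
step 3: stack=$ <F>  input=r t w $  — expand <F> -> r <F>
step 4: stack=$ <F> r  input=r t w $  — match r
step 5: stack=$ <F>  input=t w $  — expand <F> -> t <C>
step 6: stack=$ <C> t  input=t w $  — match t
step 7: stack=$ <C>  input=w $  — expand <C> -> w <L>
step 8: stack=$ <L> w  input=w $  — match w
Stack after step 8: $ <L> (top = <L>).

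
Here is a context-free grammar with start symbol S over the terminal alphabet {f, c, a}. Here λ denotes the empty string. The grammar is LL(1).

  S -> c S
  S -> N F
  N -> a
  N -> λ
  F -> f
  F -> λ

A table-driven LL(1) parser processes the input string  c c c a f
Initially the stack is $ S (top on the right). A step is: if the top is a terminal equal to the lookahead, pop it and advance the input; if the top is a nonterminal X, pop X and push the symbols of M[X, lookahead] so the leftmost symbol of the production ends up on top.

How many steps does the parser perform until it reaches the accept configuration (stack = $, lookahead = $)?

11

step 1: stack=$ S  input=c c c a f $  — expand S -> c S
step 2: stack=$ S c  input=c c c a f $  — match c
step 3: stack=$ S  input=c c a f $  — expand S -> c S
step 4: stack=$ S c  input=c c a f $  — match c
step 5: stack=$ S  input=c a f $  — expand S -> c S
step 6: stack=$ S c  input=c a f $  — match c
step 7: stack=$ S  input=a f $  — expand S -> N F
step 8: stack=$ F N  input=a f $  — expand N -> a
step 9: stack=$ F a  input=a f $  — match a
step 10: stack=$ F  input=f $  — expand F -> f
step 11: stack=$ f  input=f $  — match f
Accept reached after 11 steps.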